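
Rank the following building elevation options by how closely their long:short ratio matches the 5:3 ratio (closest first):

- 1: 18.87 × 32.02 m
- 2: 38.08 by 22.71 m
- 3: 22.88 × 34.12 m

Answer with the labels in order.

Ratios: 1 = 32.02 / 18.87 ≈ 1.697; 2 = 38.08 / 22.71 ≈ 1.677; 3 = 34.12 / 22.88 ≈ 1.491.
|Δ from 1.667|: 1 0.030; 2 0.010; 3 0.176.

2, 1, 3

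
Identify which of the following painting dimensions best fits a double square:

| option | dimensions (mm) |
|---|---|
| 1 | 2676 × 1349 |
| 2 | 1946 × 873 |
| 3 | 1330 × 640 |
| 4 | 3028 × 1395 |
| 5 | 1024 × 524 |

1

Ratios (long/short): 1 ≈ 1.984; 2 ≈ 2.229; 3 ≈ 2.078; 4 ≈ 2.171; 5 ≈ 1.954.
2:1 ≈ 2.000; option 1 is nearest (Δ 0.016).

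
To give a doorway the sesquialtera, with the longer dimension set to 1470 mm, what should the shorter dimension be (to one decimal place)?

980.0 mm

3:2 = 1.50000.
Shorter side = 1470 ÷ 1.50000 ≈ 980.000 → 980.0 mm.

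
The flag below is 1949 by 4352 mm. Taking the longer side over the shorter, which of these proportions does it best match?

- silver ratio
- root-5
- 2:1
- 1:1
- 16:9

root-5

Ratio = 4352 / 1949 ≈ 2.233.
Distances: silver ratio 2.414 (Δ 0.181); root-5 2.236 (Δ 0.003); 2:1 2.000 (Δ 0.233); 1:1 1.000 (Δ 1.233); 16:9 1.778 (Δ 0.455).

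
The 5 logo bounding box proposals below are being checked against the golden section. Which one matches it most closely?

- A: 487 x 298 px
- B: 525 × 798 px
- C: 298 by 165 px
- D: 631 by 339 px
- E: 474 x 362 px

Target golden ratio ≈ 1.618.
A: 1.634 (Δ0.016)  B: 1.520 (Δ0.098)  C: 1.806 (Δ0.188)  D: 1.861 (Δ0.243)  E: 1.309 (Δ0.309)

A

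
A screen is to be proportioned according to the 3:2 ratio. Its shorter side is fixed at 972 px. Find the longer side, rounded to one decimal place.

1458.0 px

3:2 = 1.50000.
Longer side = 972 × 1.50000 ≈ 1458.000 → 1458.0 px.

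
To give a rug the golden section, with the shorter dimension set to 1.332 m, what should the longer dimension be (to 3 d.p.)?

2.155 m

golden ratio ≈ 1.61803.
Longer side = 1.332 × 1.61803 ≈ 2.15522 → 2.155 m.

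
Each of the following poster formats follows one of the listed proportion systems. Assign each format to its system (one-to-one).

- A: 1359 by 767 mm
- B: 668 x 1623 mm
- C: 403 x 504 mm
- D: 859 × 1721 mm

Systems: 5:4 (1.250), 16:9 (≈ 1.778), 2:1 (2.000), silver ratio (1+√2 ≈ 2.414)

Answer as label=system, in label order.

A=16:9, B=silver ratio, C=5:4, D=2:1

A = 1359/767 ≈ 1.772 → 16:9 (1.778)
B = 1623/668 ≈ 2.430 → silver ratio (2.414)
C = 504/403 ≈ 1.251 → 5:4 (1.250)
D = 1721/859 ≈ 2.003 → 2:1 (2.000)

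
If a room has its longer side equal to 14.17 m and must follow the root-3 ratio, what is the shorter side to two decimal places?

root-3 ≈ 1.73205.
Shorter side = 14.17 ÷ 1.73205 ≈ 8.1811 → 8.18 m.

8.18 m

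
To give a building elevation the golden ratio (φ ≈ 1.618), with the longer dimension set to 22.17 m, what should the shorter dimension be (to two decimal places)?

13.70 m

golden ratio ≈ 1.61803.
Shorter side = 22.17 ÷ 1.61803 ≈ 13.7018 → 13.70 m.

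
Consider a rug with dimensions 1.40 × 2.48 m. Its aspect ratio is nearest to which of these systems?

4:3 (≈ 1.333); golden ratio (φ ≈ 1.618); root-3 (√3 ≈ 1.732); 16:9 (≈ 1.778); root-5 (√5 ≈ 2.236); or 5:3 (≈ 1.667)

16:9

Ratio = 2.48 / 1.40 ≈ 1.771.
Distances: 4:3 1.333 (Δ 0.438); golden ratio 1.618 (Δ 0.153); root-3 1.732 (Δ 0.039); 16:9 1.778 (Δ 0.007); root-5 2.236 (Δ 0.465); 5:3 1.667 (Δ 0.104).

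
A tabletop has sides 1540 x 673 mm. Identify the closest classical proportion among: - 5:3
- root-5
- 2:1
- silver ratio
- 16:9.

1540/673 ≈ 2.288. Nearest candidates are root-5 (2.236, off by 0.052) and silver ratio (2.414, off by 0.126).

root-5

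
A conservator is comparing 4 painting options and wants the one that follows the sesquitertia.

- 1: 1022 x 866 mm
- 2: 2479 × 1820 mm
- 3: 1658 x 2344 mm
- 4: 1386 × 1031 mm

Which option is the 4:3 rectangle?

4

Target 4:3 ≈ 1.333.
1: 1.180 (Δ0.153)  2: 1.362 (Δ0.029)  3: 1.414 (Δ0.081)  4: 1.344 (Δ0.011)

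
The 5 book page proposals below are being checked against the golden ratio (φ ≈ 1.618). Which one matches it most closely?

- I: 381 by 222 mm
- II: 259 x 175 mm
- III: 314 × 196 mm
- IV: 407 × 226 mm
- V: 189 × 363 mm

III

Target golden ratio ≈ 1.618.
I: 1.716 (Δ0.098)  II: 1.480 (Δ0.138)  III: 1.602 (Δ0.016)  IV: 1.801 (Δ0.183)  V: 1.921 (Δ0.303)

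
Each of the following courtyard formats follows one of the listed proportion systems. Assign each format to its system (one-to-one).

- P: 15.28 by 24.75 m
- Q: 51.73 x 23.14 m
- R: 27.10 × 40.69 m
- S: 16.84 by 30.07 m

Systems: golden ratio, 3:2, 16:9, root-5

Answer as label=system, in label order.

P=golden ratio, Q=root-5, R=3:2, S=16:9

Ratios: P ≈ 1.620; Q ≈ 2.236; R ≈ 1.501; S ≈ 1.786.
Targets: golden ratio ≈ 1.618; 3:2 ≈ 1.500; 16:9 ≈ 1.778; root-5 ≈ 2.236.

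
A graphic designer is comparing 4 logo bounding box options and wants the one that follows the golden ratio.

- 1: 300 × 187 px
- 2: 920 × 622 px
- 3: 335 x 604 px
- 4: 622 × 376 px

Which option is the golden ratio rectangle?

1

Ratios (long/short): 1 ≈ 1.604; 2 ≈ 1.479; 3 ≈ 1.803; 4 ≈ 1.654.
golden ratio ≈ 1.618; option 1 is nearest (Δ 0.014).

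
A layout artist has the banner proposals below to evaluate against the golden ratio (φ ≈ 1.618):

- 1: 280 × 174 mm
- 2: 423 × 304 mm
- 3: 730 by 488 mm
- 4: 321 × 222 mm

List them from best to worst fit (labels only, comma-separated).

1, 3, 4, 2

Ratios: 1 = 280 / 174 ≈ 1.609; 2 = 423 / 304 ≈ 1.391; 3 = 730 / 488 ≈ 1.496; 4 = 321 / 222 ≈ 1.446.
|Δ from 1.618|: 1 0.009; 2 0.227; 3 0.122; 4 0.172.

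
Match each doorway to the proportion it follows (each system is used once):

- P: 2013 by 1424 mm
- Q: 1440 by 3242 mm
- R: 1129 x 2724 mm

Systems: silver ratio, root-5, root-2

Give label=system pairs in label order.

Ratios: P ≈ 1.414; Q ≈ 2.251; R ≈ 2.413.
Targets: silver ratio ≈ 2.414; root-5 ≈ 2.236; root-2 ≈ 1.414.

P=root-2, Q=root-5, R=silver ratio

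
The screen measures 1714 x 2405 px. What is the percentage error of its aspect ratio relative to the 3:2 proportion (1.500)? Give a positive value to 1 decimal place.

Ratio = 2405 / 1714 ≈ 1.4032.
Ideal 3:2 = 1.5000. |1.4032 − 1.5000| / 1.5000 ≈ 6.45% → 6.5%.

6.5%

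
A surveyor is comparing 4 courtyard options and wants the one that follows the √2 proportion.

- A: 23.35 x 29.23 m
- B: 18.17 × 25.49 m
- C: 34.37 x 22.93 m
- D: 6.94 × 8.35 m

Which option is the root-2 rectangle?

B

Ratios (long/short): A ≈ 1.252; B ≈ 1.403; C ≈ 1.499; D ≈ 1.203.
root-2 ≈ 1.414; option B is nearest (Δ 0.011).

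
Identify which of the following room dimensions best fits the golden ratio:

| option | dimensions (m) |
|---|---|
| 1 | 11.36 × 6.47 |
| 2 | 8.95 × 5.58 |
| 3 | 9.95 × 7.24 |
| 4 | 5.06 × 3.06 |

Target golden ratio ≈ 1.618.
1: 1.756 (Δ0.138)  2: 1.604 (Δ0.014)  3: 1.374 (Δ0.244)  4: 1.654 (Δ0.036)

2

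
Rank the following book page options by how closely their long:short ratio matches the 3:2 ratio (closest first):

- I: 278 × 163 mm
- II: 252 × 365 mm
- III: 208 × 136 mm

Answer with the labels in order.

III, II, I

I: 278/163 ≈ 1.706 → |1.706 − 1.500| = 0.206
II: 365/252 ≈ 1.448 → |1.448 − 1.500| = 0.052
III: 208/136 ≈ 1.529 → |1.529 − 1.500| = 0.029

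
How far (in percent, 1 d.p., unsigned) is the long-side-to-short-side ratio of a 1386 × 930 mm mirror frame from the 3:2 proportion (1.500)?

Ratio = 1386 / 930 ≈ 1.4903.
Ideal 3:2 = 1.5000. |1.4903 − 1.5000| / 1.5000 ≈ 0.65% → 0.6%.

0.6%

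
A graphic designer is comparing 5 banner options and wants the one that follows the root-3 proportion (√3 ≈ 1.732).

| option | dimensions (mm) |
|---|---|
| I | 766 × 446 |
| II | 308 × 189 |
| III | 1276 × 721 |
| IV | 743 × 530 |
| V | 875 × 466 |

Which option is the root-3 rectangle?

I

Target root-3 ≈ 1.732.
I: 1.717 (Δ0.015)  II: 1.630 (Δ0.102)  III: 1.770 (Δ0.038)  IV: 1.402 (Δ0.330)  V: 1.878 (Δ0.146)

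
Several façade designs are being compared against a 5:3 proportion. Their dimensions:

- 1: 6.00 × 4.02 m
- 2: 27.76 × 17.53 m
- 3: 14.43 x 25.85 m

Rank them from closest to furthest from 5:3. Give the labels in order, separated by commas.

2, 3, 1

1: 6.00/4.02 ≈ 1.493 → |1.493 − 1.667| = 0.174
2: 27.76/17.53 ≈ 1.584 → |1.584 − 1.667| = 0.083
3: 25.85/14.43 ≈ 1.791 → |1.791 − 1.667| = 0.124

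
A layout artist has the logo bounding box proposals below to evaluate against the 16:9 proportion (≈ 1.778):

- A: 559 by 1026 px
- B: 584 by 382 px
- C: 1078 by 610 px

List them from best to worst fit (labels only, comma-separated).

A: 1026/559 ≈ 1.835 → |1.835 − 1.778| = 0.057
B: 584/382 ≈ 1.529 → |1.529 − 1.778| = 0.249
C: 1078/610 ≈ 1.767 → |1.767 − 1.778| = 0.011

C, A, B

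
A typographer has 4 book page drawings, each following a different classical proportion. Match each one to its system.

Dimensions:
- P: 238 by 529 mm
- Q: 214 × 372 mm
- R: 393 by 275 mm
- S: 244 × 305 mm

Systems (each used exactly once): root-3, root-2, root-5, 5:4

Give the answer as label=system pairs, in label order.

P=root-5, Q=root-3, R=root-2, S=5:4

P = 529/238 ≈ 2.223 → root-5 (2.236)
Q = 372/214 ≈ 1.738 → root-3 (1.732)
R = 393/275 ≈ 1.429 → root-2 (1.414)
S = 305/244 ≈ 1.250 → 5:4 (1.250)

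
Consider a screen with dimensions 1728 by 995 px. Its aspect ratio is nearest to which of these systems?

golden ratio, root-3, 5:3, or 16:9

root-3

Ratio = 1728 / 995 ≈ 1.737.
Distances: golden ratio 1.618 (Δ 0.119); root-3 1.732 (Δ 0.005); 5:3 1.667 (Δ 0.070); 16:9 1.778 (Δ 0.041).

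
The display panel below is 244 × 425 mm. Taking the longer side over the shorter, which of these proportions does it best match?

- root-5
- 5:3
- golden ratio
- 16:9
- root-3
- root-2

root-3

Ratio = 425 / 244 ≈ 1.742.
Distances: root-5 2.236 (Δ 0.494); 5:3 1.667 (Δ 0.075); golden ratio 1.618 (Δ 0.124); 16:9 1.778 (Δ 0.036); root-3 1.732 (Δ 0.010); root-2 1.414 (Δ 0.328).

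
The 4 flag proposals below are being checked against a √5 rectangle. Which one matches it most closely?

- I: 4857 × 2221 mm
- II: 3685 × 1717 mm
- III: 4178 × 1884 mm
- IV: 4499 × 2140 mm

Ratios (long/short): I ≈ 2.187; II ≈ 2.146; III ≈ 2.218; IV ≈ 2.102.
root-5 ≈ 2.236; option III is nearest (Δ 0.018).

III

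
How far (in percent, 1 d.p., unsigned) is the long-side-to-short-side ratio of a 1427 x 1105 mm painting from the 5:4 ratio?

3.3%

Ratio = 1427 / 1105 ≈ 1.2914.
Ideal 5:4 = 1.2500. |1.2914 − 1.2500| / 1.2500 ≈ 3.31% → 3.3%.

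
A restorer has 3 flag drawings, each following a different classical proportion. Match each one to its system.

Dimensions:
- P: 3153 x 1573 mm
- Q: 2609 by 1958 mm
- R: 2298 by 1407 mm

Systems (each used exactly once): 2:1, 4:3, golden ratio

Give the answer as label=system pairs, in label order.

P = 3153/1573 ≈ 2.004 → 2:1 (2.000)
Q = 2609/1958 ≈ 1.332 → 4:3 (1.333)
R = 2298/1407 ≈ 1.633 → golden ratio (1.618)

P=2:1, Q=4:3, R=golden ratio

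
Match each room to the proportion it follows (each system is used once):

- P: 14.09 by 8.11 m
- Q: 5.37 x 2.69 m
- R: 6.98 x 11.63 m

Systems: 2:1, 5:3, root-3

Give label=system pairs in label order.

P=root-3, Q=2:1, R=5:3

P = 14.09/8.11 ≈ 1.737 → root-3 (1.732)
Q = 5.37/2.69 ≈ 1.996 → 2:1 (2.000)
R = 11.63/6.98 ≈ 1.666 → 5:3 (1.667)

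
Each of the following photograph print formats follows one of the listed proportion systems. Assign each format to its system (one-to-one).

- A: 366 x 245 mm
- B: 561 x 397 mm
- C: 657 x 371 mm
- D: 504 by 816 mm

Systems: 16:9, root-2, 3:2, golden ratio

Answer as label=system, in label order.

A=3:2, B=root-2, C=16:9, D=golden ratio

Ratios: A ≈ 1.494; B ≈ 1.413; C ≈ 1.771; D ≈ 1.619.
Targets: 16:9 ≈ 1.778; root-2 ≈ 1.414; 3:2 ≈ 1.500; golden ratio ≈ 1.618.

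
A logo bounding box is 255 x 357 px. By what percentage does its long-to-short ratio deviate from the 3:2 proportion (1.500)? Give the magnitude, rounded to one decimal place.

6.7%

Ratio = 357 / 255 ≈ 1.4000.
Ideal 3:2 = 1.5000. |1.4000 − 1.5000| / 1.5000 ≈ 6.67% → 6.7%.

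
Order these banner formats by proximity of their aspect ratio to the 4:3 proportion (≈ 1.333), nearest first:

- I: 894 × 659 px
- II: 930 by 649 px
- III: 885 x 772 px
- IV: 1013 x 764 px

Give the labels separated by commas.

I: 894/659 ≈ 1.357 → |1.357 − 1.333| = 0.024
II: 930/649 ≈ 1.433 → |1.433 − 1.333| = 0.100
III: 885/772 ≈ 1.146 → |1.146 − 1.333| = 0.187
IV: 1013/764 ≈ 1.326 → |1.326 − 1.333| = 0.007

IV, I, II, III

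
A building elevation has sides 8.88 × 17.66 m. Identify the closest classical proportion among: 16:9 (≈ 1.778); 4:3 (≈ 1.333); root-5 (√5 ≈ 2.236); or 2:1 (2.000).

2:1

17.66/8.88 ≈ 1.989. Nearest candidates are 2:1 (2.000, off by 0.011) and 16:9 (1.778, off by 0.211).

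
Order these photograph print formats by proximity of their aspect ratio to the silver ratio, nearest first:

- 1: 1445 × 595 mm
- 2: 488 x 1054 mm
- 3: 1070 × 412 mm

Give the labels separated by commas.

Ratios: 1 = 1445 / 595 ≈ 2.429; 2 = 1054 / 488 ≈ 2.160; 3 = 1070 / 412 ≈ 2.597.
|Δ from 2.414|: 1 0.015; 2 0.254; 3 0.183.

1, 3, 2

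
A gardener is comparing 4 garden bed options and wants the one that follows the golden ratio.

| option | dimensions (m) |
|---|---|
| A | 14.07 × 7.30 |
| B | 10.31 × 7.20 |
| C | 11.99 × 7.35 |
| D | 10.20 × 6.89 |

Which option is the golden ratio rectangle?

C

Ratios (long/short): A ≈ 1.927; B ≈ 1.432; C ≈ 1.631; D ≈ 1.480.
golden ratio ≈ 1.618; option C is nearest (Δ 0.013).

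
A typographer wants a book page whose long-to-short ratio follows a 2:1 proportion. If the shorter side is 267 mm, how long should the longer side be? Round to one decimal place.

534.0 mm

2:1 = 2.00000.
Longer side = 267 × 2.00000 ≈ 534.000 → 534.0 mm.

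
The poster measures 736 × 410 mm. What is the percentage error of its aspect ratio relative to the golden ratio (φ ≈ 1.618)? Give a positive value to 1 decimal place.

10.9%

Ratio = 736 / 410 ≈ 1.7951.
Ideal golden ratio ≈ 1.6180. |1.7951 − 1.6180| / 1.6180 ≈ 10.95% → 10.9%.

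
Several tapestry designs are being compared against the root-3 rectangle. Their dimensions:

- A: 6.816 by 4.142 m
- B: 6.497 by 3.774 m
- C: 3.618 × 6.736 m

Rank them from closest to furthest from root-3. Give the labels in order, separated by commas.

B, A, C

Ratios: A = 6.816 / 4.142 ≈ 1.646; B = 6.497 / 3.774 ≈ 1.722; C = 6.736 / 3.618 ≈ 1.862.
|Δ from 1.732|: A 0.086; B 0.010; C 0.130.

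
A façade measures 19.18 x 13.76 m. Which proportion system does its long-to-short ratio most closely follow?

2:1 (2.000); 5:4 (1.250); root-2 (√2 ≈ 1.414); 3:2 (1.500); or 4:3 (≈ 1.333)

root-2

19.18/13.76 ≈ 1.394. Nearest candidates are root-2 (1.414, off by 0.020) and 4:3 (1.333, off by 0.061).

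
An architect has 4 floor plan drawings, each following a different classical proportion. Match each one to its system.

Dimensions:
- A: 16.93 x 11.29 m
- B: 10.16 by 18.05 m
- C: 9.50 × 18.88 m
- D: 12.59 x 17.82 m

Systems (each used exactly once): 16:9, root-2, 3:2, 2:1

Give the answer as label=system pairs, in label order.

Ratios: A ≈ 1.500; B ≈ 1.777; C ≈ 1.987; D ≈ 1.415.
Targets: 16:9 ≈ 1.778; root-2 ≈ 1.414; 3:2 ≈ 1.500; 2:1 ≈ 2.000.

A=3:2, B=16:9, C=2:1, D=root-2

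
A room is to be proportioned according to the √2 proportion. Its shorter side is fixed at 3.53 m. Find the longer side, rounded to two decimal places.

4.99 m

root-2 ≈ 1.41421.
Longer side = 3.53 × 1.41421 ≈ 4.9922 → 4.99 m.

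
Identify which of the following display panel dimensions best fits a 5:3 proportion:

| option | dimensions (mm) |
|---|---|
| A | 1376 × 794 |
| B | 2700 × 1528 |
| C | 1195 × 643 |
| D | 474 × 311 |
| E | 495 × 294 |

Ratios (long/short): A ≈ 1.733; B ≈ 1.767; C ≈ 1.858; D ≈ 1.524; E ≈ 1.684.
5:3 ≈ 1.667; option E is nearest (Δ 0.017).

E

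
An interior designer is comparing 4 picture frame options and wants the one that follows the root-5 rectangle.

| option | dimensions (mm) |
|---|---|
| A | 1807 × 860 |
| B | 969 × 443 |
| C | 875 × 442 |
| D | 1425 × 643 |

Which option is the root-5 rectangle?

Ratios (long/short): A ≈ 2.101; B ≈ 2.187; C ≈ 1.980; D ≈ 2.216.
root-5 ≈ 2.236; option D is nearest (Δ 0.020).

D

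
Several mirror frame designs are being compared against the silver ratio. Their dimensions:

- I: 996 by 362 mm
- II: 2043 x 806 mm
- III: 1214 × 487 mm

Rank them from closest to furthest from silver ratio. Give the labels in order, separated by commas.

III, II, I

I: 996/362 ≈ 2.751 → |2.751 − 2.414| = 0.337
II: 2043/806 ≈ 2.535 → |2.535 − 2.414| = 0.121
III: 1214/487 ≈ 2.493 → |2.493 − 2.414| = 0.079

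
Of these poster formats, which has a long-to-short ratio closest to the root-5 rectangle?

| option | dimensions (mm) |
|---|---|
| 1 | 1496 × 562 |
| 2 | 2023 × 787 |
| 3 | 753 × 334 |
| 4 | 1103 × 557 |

3

Ratios (long/short): 1 ≈ 2.662; 2 ≈ 2.571; 3 ≈ 2.254; 4 ≈ 1.980.
root-5 ≈ 2.236; option 3 is nearest (Δ 0.018).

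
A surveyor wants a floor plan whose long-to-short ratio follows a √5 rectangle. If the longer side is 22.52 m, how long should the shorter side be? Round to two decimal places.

root-5 ≈ 2.23607.
Shorter side = 22.52 ÷ 2.23607 ≈ 10.0712 → 10.07 m.

10.07 m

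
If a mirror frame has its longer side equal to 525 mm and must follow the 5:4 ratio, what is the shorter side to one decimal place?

5:4 = 1.25000.
Shorter side = 525 ÷ 1.25000 ≈ 420.000 → 420.0 mm.

420.0 mm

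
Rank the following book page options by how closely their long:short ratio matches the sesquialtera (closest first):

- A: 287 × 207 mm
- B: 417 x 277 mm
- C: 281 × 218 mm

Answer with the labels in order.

B, A, C

A: 287/207 ≈ 1.386 → |1.386 − 1.500| = 0.114
B: 417/277 ≈ 1.505 → |1.505 − 1.500| = 0.005
C: 281/218 ≈ 1.289 → |1.289 − 1.500| = 0.211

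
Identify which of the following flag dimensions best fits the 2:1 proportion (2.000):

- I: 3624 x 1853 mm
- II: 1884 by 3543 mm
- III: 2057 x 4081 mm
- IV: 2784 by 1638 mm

III

Ratios (long/short): I ≈ 1.956; II ≈ 1.881; III ≈ 1.984; IV ≈ 1.700.
2:1 ≈ 2.000; option III is nearest (Δ 0.016).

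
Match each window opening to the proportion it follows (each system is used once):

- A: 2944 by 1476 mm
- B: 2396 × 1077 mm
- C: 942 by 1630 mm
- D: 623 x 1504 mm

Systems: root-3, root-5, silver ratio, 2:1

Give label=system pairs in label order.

Ratios: A ≈ 1.995; B ≈ 2.225; C ≈ 1.730; D ≈ 2.414.
Targets: root-3 ≈ 1.732; root-5 ≈ 2.236; silver ratio ≈ 2.414; 2:1 ≈ 2.000.

A=2:1, B=root-5, C=root-3, D=silver ratio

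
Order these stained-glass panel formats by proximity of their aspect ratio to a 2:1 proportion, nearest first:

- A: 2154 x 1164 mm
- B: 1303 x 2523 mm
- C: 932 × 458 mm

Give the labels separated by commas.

Ratios: A = 2154 / 1164 ≈ 1.851; B = 2523 / 1303 ≈ 1.936; C = 932 / 458 ≈ 2.035.
|Δ from 2.000|: A 0.149; B 0.064; C 0.035.

C, B, A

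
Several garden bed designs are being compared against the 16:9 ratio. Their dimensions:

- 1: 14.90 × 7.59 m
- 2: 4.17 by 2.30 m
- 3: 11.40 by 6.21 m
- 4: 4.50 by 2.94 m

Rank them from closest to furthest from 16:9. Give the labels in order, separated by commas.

2, 3, 1, 4

1: 14.90/7.59 ≈ 1.963 → |1.963 − 1.778| = 0.185
2: 4.17/2.30 ≈ 1.813 → |1.813 − 1.778| = 0.035
3: 11.40/6.21 ≈ 1.836 → |1.836 − 1.778| = 0.058
4: 4.50/2.94 ≈ 1.531 → |1.531 − 1.778| = 0.247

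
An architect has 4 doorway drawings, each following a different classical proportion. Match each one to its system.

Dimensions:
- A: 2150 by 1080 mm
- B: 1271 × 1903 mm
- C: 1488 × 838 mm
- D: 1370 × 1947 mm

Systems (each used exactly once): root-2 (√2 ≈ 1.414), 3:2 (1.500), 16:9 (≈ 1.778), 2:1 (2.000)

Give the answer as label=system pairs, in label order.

A=2:1, B=3:2, C=16:9, D=root-2

A = 2150/1080 ≈ 1.991 → 2:1 (2.000)
B = 1903/1271 ≈ 1.497 → 3:2 (1.500)
C = 1488/838 ≈ 1.776 → 16:9 (1.778)
D = 1947/1370 ≈ 1.421 → root-2 (1.414)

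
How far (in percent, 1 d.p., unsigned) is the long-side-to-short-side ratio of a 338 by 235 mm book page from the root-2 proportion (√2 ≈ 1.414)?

Ratio = 338 / 235 ≈ 1.4383.
Ideal root-2 ≈ 1.4142. |1.4383 − 1.4142| / 1.4142 ≈ 1.70% → 1.7%.

1.7%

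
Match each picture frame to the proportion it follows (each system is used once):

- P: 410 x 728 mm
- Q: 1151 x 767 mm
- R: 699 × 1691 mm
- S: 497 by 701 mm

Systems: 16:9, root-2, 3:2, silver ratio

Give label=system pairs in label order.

P=16:9, Q=3:2, R=silver ratio, S=root-2

Ratios: P ≈ 1.776; Q ≈ 1.501; R ≈ 2.419; S ≈ 1.410.
Targets: 16:9 ≈ 1.778; root-2 ≈ 1.414; 3:2 ≈ 1.500; silver ratio ≈ 2.414.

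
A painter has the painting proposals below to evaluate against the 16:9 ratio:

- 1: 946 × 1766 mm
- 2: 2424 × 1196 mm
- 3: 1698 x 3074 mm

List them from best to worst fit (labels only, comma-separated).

3, 1, 2

Ratios: 1 = 1766 / 946 ≈ 1.867; 2 = 2424 / 1196 ≈ 2.027; 3 = 3074 / 1698 ≈ 1.810.
|Δ from 1.778|: 1 0.089; 2 0.249; 3 0.032.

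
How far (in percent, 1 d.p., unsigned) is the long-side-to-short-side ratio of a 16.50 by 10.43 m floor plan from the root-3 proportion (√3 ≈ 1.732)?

Ratio = 16.50 / 10.43 ≈ 1.5820.
Ideal root-3 ≈ 1.7321. |1.5820 − 1.7321| / 1.7321 ≈ 8.67% → 8.7%.

8.7%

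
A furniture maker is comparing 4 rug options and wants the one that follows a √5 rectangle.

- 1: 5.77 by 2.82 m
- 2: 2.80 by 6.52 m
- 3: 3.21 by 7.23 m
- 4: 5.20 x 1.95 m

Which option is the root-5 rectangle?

3

Ratios (long/short): 1 ≈ 2.046; 2 ≈ 2.329; 3 ≈ 2.252; 4 ≈ 2.667.
root-5 ≈ 2.236; option 3 is nearest (Δ 0.016).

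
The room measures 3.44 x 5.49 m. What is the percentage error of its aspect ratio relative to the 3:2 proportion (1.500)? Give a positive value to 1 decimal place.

6.4%

Ratio = 5.49 / 3.44 ≈ 1.5959.
Ideal 3:2 = 1.5000. |1.5959 − 1.5000| / 1.5000 ≈ 6.39% → 6.4%.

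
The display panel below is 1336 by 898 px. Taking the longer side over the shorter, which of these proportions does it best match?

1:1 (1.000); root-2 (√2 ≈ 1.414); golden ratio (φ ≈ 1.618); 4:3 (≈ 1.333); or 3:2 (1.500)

3:2

1336/898 ≈ 1.488. Nearest candidates are 3:2 (1.500, off by 0.012) and root-2 (1.414, off by 0.074).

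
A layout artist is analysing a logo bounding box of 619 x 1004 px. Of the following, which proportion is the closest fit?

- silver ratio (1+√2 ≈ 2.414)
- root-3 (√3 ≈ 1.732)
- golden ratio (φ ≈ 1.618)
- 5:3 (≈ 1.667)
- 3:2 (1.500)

golden ratio

Ratio = 1004 / 619 ≈ 1.622.
Distances: silver ratio 2.414 (Δ 0.792); root-3 1.732 (Δ 0.110); golden ratio 1.618 (Δ 0.004); 5:3 1.667 (Δ 0.045); 3:2 1.500 (Δ 0.122).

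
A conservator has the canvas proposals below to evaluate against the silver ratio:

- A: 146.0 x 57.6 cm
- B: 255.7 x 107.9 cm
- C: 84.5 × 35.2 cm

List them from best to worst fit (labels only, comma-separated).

Ratios: A = 146.0 / 57.6 ≈ 2.535; B = 255.7 / 107.9 ≈ 2.370; C = 84.5 / 35.2 ≈ 2.401.
|Δ from 2.414|: A 0.121; B 0.044; C 0.013.

C, B, A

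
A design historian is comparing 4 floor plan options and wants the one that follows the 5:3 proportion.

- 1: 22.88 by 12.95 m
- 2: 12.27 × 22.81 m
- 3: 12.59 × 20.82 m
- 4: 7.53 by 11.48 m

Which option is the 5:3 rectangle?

3

Ratios (long/short): 1 ≈ 1.767; 2 ≈ 1.859; 3 ≈ 1.654; 4 ≈ 1.525.
5:3 ≈ 1.667; option 3 is nearest (Δ 0.013).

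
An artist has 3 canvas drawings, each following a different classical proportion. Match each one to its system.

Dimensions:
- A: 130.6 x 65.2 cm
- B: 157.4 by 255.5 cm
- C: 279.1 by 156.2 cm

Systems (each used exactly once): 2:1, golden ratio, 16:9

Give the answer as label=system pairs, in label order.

Ratios: A ≈ 2.003; B ≈ 1.623; C ≈ 1.787.
Targets: 2:1 ≈ 2.000; golden ratio ≈ 1.618; 16:9 ≈ 1.778.

A=2:1, B=golden ratio, C=16:9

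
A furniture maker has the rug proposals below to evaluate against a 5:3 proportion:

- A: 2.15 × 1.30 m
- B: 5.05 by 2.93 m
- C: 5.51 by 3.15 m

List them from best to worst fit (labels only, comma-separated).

Ratios: A = 2.15 / 1.30 ≈ 1.654; B = 5.05 / 2.93 ≈ 1.724; C = 5.51 / 3.15 ≈ 1.749.
|Δ from 1.667|: A 0.013; B 0.057; C 0.082.

A, B, C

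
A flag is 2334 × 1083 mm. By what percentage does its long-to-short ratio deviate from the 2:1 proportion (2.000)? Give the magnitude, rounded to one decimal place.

7.8%

Ratio = 2334 / 1083 ≈ 2.1551.
Ideal 2:1 = 2.0000. |2.1551 − 2.0000| / 2.0000 ≈ 7.76% → 7.8%.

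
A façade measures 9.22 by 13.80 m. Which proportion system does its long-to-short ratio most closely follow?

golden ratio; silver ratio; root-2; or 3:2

13.80/9.22 ≈ 1.497. Nearest candidates are 3:2 (1.500, off by 0.003) and root-2 (1.414, off by 0.083).

3:2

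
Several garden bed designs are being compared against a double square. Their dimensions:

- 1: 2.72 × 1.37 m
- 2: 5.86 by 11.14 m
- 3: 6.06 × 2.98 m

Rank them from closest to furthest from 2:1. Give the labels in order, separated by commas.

1: 2.72/1.37 ≈ 1.985 → |1.985 − 2.000| = 0.015
2: 11.14/5.86 ≈ 1.901 → |1.901 − 2.000| = 0.099
3: 6.06/2.98 ≈ 2.034 → |2.034 − 2.000| = 0.034

1, 3, 2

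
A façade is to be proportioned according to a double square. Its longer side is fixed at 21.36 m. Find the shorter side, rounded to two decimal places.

2:1 = 2.00000.
Shorter side = 21.36 ÷ 2.00000 ≈ 10.6800 → 10.68 m.

10.68 m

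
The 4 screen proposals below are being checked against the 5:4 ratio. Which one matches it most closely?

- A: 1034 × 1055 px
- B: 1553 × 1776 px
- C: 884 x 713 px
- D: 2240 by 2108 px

C

Ratios (long/short): A ≈ 1.020; B ≈ 1.144; C ≈ 1.240; D ≈ 1.063.
5:4 ≈ 1.250; option C is nearest (Δ 0.010).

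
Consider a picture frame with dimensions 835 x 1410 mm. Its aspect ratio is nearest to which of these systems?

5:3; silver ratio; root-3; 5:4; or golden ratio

5:3

Ratio = 1410 / 835 ≈ 1.689.
Distances: 5:3 1.667 (Δ 0.022); silver ratio 2.414 (Δ 0.725); root-3 1.732 (Δ 0.043); 5:4 1.250 (Δ 0.439); golden ratio 1.618 (Δ 0.071).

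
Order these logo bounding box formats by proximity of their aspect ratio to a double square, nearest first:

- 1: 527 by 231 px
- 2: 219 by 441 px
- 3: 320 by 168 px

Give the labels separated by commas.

Ratios: 1 = 527 / 231 ≈ 2.281; 2 = 441 / 219 ≈ 2.014; 3 = 320 / 168 ≈ 1.905.
|Δ from 2.000|: 1 0.281; 2 0.014; 3 0.095.

2, 3, 1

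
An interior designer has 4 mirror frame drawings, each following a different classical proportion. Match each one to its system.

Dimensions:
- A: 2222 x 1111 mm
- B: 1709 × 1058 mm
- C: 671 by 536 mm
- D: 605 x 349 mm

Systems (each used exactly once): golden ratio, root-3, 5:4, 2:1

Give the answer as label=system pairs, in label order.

A=2:1, B=golden ratio, C=5:4, D=root-3

Ratios: A ≈ 2.000; B ≈ 1.615; C ≈ 1.252; D ≈ 1.734.
Targets: golden ratio ≈ 1.618; root-3 ≈ 1.732; 5:4 ≈ 1.250; 2:1 ≈ 2.000.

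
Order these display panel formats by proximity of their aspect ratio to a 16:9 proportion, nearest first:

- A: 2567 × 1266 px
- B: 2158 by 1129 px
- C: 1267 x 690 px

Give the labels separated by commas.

C, B, A

A: 2567/1266 ≈ 2.028 → |2.028 − 1.778| = 0.250
B: 2158/1129 ≈ 1.911 → |1.911 − 1.778| = 0.133
C: 1267/690 ≈ 1.836 → |1.836 − 1.778| = 0.058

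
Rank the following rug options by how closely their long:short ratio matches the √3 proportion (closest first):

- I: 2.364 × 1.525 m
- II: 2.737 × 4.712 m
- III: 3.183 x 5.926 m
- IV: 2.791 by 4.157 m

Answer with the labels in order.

II, III, I, IV

I: 2.364/1.525 ≈ 1.550 → |1.550 − 1.732| = 0.182
II: 4.712/2.737 ≈ 1.722 → |1.722 − 1.732| = 0.010
III: 5.926/3.183 ≈ 1.862 → |1.862 − 1.732| = 0.130
IV: 4.157/2.791 ≈ 1.489 → |1.489 − 1.732| = 0.243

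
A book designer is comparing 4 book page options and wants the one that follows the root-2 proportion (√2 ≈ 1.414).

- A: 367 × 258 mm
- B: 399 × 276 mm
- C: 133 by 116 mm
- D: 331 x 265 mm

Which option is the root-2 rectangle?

A

Target root-2 ≈ 1.414.
A: 1.422 (Δ0.008)  B: 1.446 (Δ0.032)  C: 1.147 (Δ0.267)  D: 1.249 (Δ0.165)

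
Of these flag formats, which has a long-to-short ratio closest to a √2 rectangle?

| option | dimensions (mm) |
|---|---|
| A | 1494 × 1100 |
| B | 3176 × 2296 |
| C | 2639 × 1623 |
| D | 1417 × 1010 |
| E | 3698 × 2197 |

Target root-2 ≈ 1.414.
A: 1.358 (Δ0.056)  B: 1.383 (Δ0.031)  C: 1.626 (Δ0.212)  D: 1.403 (Δ0.011)  E: 1.683 (Δ0.269)

D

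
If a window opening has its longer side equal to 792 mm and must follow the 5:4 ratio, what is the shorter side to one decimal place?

633.6 mm

5:4 = 1.25000.
Shorter side = 792 ÷ 1.25000 ≈ 633.600 → 633.6 mm.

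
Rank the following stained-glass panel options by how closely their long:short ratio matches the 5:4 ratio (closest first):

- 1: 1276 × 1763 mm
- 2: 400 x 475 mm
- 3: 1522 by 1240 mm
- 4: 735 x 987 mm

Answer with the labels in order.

3, 2, 4, 1

Ratios: 1 = 1763 / 1276 ≈ 1.382; 2 = 475 / 400 ≈ 1.188; 3 = 1522 / 1240 ≈ 1.227; 4 = 987 / 735 ≈ 1.343.
|Δ from 1.250|: 1 0.132; 2 0.062; 3 0.023; 4 0.093.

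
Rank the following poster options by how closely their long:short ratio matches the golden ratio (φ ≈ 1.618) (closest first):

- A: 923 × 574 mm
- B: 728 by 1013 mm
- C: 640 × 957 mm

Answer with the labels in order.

Ratios: A = 923 / 574 ≈ 1.608; B = 1013 / 728 ≈ 1.391; C = 957 / 640 ≈ 1.495.
|Δ from 1.618|: A 0.010; B 0.227; C 0.123.

A, C, B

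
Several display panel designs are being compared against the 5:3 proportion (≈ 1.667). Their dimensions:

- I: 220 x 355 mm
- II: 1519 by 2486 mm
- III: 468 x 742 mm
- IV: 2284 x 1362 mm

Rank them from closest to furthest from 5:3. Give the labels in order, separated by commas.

I: 355/220 ≈ 1.614 → |1.614 − 1.667| = 0.053
II: 2486/1519 ≈ 1.637 → |1.637 − 1.667| = 0.030
III: 742/468 ≈ 1.585 → |1.585 − 1.667| = 0.082
IV: 2284/1362 ≈ 1.677 → |1.677 − 1.667| = 0.010

IV, II, I, III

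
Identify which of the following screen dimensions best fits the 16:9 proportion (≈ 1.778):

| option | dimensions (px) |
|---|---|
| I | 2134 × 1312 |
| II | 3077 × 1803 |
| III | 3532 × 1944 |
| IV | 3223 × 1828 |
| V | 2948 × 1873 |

IV

Ratios (long/short): I ≈ 1.627; II ≈ 1.707; III ≈ 1.817; IV ≈ 1.763; V ≈ 1.574.
16:9 ≈ 1.778; option IV is nearest (Δ 0.015).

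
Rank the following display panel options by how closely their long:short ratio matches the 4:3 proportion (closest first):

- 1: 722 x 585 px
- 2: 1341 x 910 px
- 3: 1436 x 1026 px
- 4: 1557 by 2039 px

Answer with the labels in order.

1: 722/585 ≈ 1.234 → |1.234 − 1.333| = 0.099
2: 1341/910 ≈ 1.474 → |1.474 − 1.333| = 0.141
3: 1436/1026 ≈ 1.400 → |1.400 − 1.333| = 0.067
4: 2039/1557 ≈ 1.310 → |1.310 − 1.333| = 0.023

4, 3, 1, 2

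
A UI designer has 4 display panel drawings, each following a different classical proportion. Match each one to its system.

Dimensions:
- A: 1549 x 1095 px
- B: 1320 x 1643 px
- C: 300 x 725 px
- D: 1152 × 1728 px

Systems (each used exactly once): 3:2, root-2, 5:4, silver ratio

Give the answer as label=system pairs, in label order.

Ratios: A ≈ 1.415; B ≈ 1.245; C ≈ 2.417; D ≈ 1.500.
Targets: 3:2 ≈ 1.500; root-2 ≈ 1.414; 5:4 ≈ 1.250; silver ratio ≈ 2.414.

A=root-2, B=5:4, C=silver ratio, D=3:2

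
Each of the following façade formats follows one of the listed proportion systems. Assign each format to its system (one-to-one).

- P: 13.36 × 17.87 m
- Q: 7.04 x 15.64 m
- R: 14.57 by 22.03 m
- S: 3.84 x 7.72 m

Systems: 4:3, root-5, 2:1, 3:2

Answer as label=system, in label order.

P=4:3, Q=root-5, R=3:2, S=2:1

P = 17.87/13.36 ≈ 1.338 → 4:3 (1.333)
Q = 15.64/7.04 ≈ 2.222 → root-5 (2.236)
R = 22.03/14.57 ≈ 1.512 → 3:2 (1.500)
S = 7.72/3.84 ≈ 2.010 → 2:1 (2.000)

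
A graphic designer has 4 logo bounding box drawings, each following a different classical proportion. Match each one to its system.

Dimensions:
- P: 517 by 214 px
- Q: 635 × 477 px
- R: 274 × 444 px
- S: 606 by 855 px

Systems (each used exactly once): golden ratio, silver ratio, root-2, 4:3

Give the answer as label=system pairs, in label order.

P = 517/214 ≈ 2.416 → silver ratio (2.414)
Q = 635/477 ≈ 1.331 → 4:3 (1.333)
R = 444/274 ≈ 1.620 → golden ratio (1.618)
S = 855/606 ≈ 1.411 → root-2 (1.414)

P=silver ratio, Q=4:3, R=golden ratio, S=root-2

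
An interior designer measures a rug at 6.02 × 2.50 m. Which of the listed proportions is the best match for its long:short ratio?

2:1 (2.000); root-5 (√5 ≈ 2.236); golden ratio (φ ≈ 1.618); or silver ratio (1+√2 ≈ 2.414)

6.02/2.50 ≈ 2.408. Nearest candidates are silver ratio (2.414, off by 0.006) and root-5 (2.236, off by 0.172).

silver ratio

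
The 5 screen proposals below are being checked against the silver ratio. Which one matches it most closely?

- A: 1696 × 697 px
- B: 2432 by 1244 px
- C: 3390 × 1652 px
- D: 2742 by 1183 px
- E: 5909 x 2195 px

Target silver ratio ≈ 2.414.
A: 2.433 (Δ0.019)  B: 1.955 (Δ0.459)  C: 2.052 (Δ0.362)  D: 2.318 (Δ0.096)  E: 2.692 (Δ0.278)

A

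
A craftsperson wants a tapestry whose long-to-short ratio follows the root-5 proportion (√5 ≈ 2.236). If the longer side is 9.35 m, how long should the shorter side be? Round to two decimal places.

root-5 ≈ 2.23607.
Shorter side = 9.35 ÷ 2.23607 ≈ 4.1814 → 4.18 m.

4.18 m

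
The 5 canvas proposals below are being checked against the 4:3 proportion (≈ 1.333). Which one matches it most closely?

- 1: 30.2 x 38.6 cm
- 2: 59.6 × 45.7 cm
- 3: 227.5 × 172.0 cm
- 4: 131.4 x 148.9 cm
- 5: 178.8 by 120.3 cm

3

Ratios (long/short): 1 ≈ 1.278; 2 ≈ 1.304; 3 ≈ 1.323; 4 ≈ 1.133; 5 ≈ 1.486.
4:3 ≈ 1.333; option 3 is nearest (Δ 0.010).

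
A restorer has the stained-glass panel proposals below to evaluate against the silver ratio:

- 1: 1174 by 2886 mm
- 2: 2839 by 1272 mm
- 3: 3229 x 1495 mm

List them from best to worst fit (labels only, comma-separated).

1, 2, 3

1: 2886/1174 ≈ 2.458 → |2.458 − 2.414| = 0.044
2: 2839/1272 ≈ 2.232 → |2.232 − 2.414| = 0.182
3: 3229/1495 ≈ 2.160 → |2.160 − 2.414| = 0.254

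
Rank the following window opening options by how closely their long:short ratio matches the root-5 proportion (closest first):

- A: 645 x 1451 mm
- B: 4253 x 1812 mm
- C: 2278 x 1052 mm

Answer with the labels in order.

A, C, B

Ratios: A = 1451 / 645 ≈ 2.250; B = 4253 / 1812 ≈ 2.347; C = 2278 / 1052 ≈ 2.165.
|Δ from 2.236|: A 0.014; B 0.111; C 0.071.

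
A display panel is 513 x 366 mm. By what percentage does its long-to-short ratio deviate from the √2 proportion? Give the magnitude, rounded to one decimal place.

0.9%

Ratio = 513 / 366 ≈ 1.4016.
Ideal root-2 ≈ 1.4142. |1.4016 − 1.4142| / 1.4142 ≈ 0.89% → 0.9%.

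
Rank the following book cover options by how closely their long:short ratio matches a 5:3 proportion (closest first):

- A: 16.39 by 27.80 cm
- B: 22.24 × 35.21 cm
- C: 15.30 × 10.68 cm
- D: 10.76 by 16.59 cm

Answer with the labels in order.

Ratios: A = 27.80 / 16.39 ≈ 1.696; B = 35.21 / 22.24 ≈ 1.583; C = 15.30 / 10.68 ≈ 1.433; D = 16.59 / 10.76 ≈ 1.542.
|Δ from 1.667|: A 0.029; B 0.084; C 0.234; D 0.125.

A, B, D, C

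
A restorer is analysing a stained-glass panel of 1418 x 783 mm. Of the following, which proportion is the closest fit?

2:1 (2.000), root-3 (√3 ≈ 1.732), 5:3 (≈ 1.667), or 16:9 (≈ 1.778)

Ratio = 1418 / 783 ≈ 1.811.
Distances: 2:1 2.000 (Δ 0.189); root-3 1.732 (Δ 0.079); 5:3 1.667 (Δ 0.144); 16:9 1.778 (Δ 0.033).

16:9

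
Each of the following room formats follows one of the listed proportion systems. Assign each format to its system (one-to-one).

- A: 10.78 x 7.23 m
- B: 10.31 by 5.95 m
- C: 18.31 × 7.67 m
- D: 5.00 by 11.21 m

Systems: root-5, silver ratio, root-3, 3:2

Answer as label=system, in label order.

A=3:2, B=root-3, C=silver ratio, D=root-5

A = 10.78/7.23 ≈ 1.491 → 3:2 (1.500)
B = 10.31/5.95 ≈ 1.733 → root-3 (1.732)
C = 18.31/7.67 ≈ 2.387 → silver ratio (2.414)
D = 11.21/5.00 ≈ 2.242 → root-5 (2.236)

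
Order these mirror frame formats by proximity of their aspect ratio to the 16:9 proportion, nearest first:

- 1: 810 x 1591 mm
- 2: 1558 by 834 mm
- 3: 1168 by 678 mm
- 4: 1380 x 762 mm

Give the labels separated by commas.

4, 3, 2, 1

1: 1591/810 ≈ 1.964 → |1.964 − 1.778| = 0.186
2: 1558/834 ≈ 1.868 → |1.868 − 1.778| = 0.090
3: 1168/678 ≈ 1.723 → |1.723 − 1.778| = 0.055
4: 1380/762 ≈ 1.811 → |1.811 − 1.778| = 0.033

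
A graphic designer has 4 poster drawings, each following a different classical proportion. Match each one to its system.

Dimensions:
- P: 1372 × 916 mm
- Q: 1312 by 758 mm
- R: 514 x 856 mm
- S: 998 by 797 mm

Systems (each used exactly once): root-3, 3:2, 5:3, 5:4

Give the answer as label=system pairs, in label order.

P = 1372/916 ≈ 1.498 → 3:2 (1.500)
Q = 1312/758 ≈ 1.731 → root-3 (1.732)
R = 856/514 ≈ 1.665 → 5:3 (1.667)
S = 998/797 ≈ 1.252 → 5:4 (1.250)

P=3:2, Q=root-3, R=5:3, S=5:4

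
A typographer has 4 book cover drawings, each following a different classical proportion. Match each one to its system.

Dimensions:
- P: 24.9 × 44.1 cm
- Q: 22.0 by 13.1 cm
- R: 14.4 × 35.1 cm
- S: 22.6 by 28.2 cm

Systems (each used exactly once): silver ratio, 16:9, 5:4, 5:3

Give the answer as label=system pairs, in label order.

Ratios: P ≈ 1.771; Q ≈ 1.679; R ≈ 2.438; S ≈ 1.248.
Targets: silver ratio ≈ 2.414; 16:9 ≈ 1.778; 5:4 ≈ 1.250; 5:3 ≈ 1.667.

P=16:9, Q=5:3, R=silver ratio, S=5:4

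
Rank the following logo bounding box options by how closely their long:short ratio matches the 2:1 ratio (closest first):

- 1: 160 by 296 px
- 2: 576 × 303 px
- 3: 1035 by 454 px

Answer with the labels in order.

Ratios: 1 = 296 / 160 ≈ 1.850; 2 = 576 / 303 ≈ 1.901; 3 = 1035 / 454 ≈ 2.280.
|Δ from 2.000|: 1 0.150; 2 0.099; 3 0.280.

2, 1, 3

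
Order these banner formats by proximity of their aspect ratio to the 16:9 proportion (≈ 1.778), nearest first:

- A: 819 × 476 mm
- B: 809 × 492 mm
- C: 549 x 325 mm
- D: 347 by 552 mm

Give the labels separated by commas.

Ratios: A = 819 / 476 ≈ 1.721; B = 809 / 492 ≈ 1.644; C = 549 / 325 ≈ 1.689; D = 552 / 347 ≈ 1.591.
|Δ from 1.778|: A 0.057; B 0.134; C 0.089; D 0.187.

A, C, B, D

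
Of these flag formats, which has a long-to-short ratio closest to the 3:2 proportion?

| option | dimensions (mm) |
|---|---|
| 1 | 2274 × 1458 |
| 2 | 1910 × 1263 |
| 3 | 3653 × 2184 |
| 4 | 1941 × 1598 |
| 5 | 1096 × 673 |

2

Target 3:2 ≈ 1.500.
1: 1.560 (Δ0.060)  2: 1.512 (Δ0.012)  3: 1.673 (Δ0.173)  4: 1.215 (Δ0.285)  5: 1.629 (Δ0.129)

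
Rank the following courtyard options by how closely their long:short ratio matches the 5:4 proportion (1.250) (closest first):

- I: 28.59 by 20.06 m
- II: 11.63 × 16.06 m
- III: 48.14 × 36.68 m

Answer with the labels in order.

III, II, I

I: 28.59/20.06 ≈ 1.425 → |1.425 − 1.250| = 0.175
II: 16.06/11.63 ≈ 1.381 → |1.381 − 1.250| = 0.131
III: 48.14/36.68 ≈ 1.312 → |1.312 − 1.250| = 0.062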